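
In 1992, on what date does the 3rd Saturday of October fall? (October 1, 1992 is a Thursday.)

October 1992 begins on a Thursday, so the first Saturday is October 3 (2 days later).
The 3rd Saturday is 2 weeks later: 3 + 14 = 17.

17 October 1992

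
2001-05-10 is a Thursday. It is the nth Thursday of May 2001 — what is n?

Day 10 falls in week ⌈10/7⌉ of the month.
Days 1–7 hold the 1st Thursday, 8–14 the 2nd, 15–21 the 3rd, 22–28 the 4th, 29–31 the 5th.
10 is in the range for the 2nd.

2nd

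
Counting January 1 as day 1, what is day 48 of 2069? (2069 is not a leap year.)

Jan has 31 days (48 − 31 = 17 remain).
17 into Feb → Feb 17.

Feb 17, 2069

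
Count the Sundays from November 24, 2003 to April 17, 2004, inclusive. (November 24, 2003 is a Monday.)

20

November 24, 2003 is a Monday; the first Sunday on or after it is November 30, 2003 (6 days later).
From November 30, 2003 to April 17, 2004: 0 + 31 + 31 + 29 + 31 + 17 = 139 days (rest of November, December, January, February, March, April).
139 ÷ 7 = 19 full weeks with remainder 6, so 19 more Sundays after the first → 20.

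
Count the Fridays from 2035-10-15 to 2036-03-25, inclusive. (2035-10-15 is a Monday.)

23

2035-10-15 is a Monday; the first Friday on or after it is 2035-10-19 (4 days later).
From 2035-10-19 to 2036-03-25: 12 + 30 + 31 + 31 + 29 + 25 = 158 days (rest of October, November, December, January, February, March).
158 ÷ 7 = 22 full weeks with remainder 4, so 22 more Fridays after the first → 23.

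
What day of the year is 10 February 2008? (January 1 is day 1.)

Days in months before February: 31 = 31.
Plus 10 days into February → day 41.

41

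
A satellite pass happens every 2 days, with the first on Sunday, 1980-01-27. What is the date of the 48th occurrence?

The 48th occurrence is 47 intervals after the first: 47 × 2 = 94 days after 1980-01-27.
January has 31 days — 4 days to the end of January leaves 90.
February has 29 days (61 left).
March has 31 days (30 left).
30 days into April → 1980-04-30.

1980-04-30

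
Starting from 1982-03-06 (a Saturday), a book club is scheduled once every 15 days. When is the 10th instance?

1982-07-19

The 10th occurrence is 9 intervals after the first: 9 × 15 = 135 days after 1982-03-06.
March has 31 days — 25 days to the end of March leaves 110.
April has 30 days (80 left).
May has 31 days (49 left).
June has 30 days (19 left).
19 days into July → 1982-07-19.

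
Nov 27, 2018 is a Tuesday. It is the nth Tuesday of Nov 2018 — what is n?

4th

Day 27 falls in week ⌈27/7⌉ of the month.
Days 1–7 hold the 1st Tuesday, 8–14 the 2nd, 15–21 the 3rd, 22–28 the 4th, 29–31 the 5th.
27 is in the range for the 4th.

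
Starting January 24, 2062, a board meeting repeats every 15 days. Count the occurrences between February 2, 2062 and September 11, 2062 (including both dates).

Occurrences land 15·i days after January 24, 2062 for i = 0, 1, 2, …
February 2, 2062 is 9 days after the start; 9 ÷ 15 = 0 remainder 9; since the remainder is 9, round up to i = 1. First occurrence in the window: #2 on February 8, 2062 (1×15 = 15 days in).
September 11, 2062 is 230 days after the start; 230 ÷ 15 = 15 remainder 5. Last occurrence in the window: #16 on September 6, 2062.
Occurrences #2 through #16: 15 in total.

15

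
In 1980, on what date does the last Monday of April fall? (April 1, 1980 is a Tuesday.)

April 1980 begins on a Tuesday, so the first Monday is April 7 (6 days later).
April 1980 has 30 days. Adding weeks: 7, 14, 21, 28 — the last one ≤ 30 is the 28th.

28 April 1980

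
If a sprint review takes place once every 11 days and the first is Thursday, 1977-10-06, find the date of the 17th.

The 17th occurrence is 16 intervals after the first: 16 × 11 = 176 days after 1977-10-06.
October has 31 days — 25 days to the end of October leaves 151.
November has 30 days (121 left).
December has 31 days (90 left).
January has 31 days (59 left).
February has 28 days (31 left).
31 days into March → 1978-03-31.

1978-03-31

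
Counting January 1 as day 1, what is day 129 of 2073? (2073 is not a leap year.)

January has 31 days (129 − 31 = 98 remain).
February has 28 days (98 − 28 = 70 remain).
March has 31 days (70 − 31 = 39 remain).
April has 30 days (39 − 30 = 9 remain).
9 into May → May 9.

May 9, 2073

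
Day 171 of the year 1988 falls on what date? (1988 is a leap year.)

Jan has 31 days (171 − 31 = 140 remain).
Feb has 29 days (140 − 29 = 111 remain).
Mar has 31 days (111 − 31 = 80 remain).
Apr has 30 days (80 − 30 = 50 remain).
May has 31 days (50 − 31 = 19 remain).
19 into Jun → Jun 19.

Jun 19, 1988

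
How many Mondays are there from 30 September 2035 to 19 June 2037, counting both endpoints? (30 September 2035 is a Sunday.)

30 September 2035 is a Sunday; the first Monday on or after it is 1 October 2035 (1 day later).
From 1 October 2035 to 19 June 2037: 91 + 366 + 170 = 627 days (rest of 2035, 2036, to 19 June 2037 in 2037).
627 ÷ 7 = 89 full weeks with remainder 4, so 89 more Mondays after the first → 90.

90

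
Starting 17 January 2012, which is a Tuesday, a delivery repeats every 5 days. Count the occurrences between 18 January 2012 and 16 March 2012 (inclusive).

Occurrences land 5·i days after 17 January 2012 for i = 0, 1, 2, …
18 January 2012 is 1 day after the start; 1 ÷ 5 = 0 remainder 1; since the remainder is 1, round up to i = 1. First occurrence in the window: #2 on 22 January 2012 (1×5 = 5 days in).
16 March 2012 is 59 days after the start; 59 ÷ 5 = 11 remainder 4. Last occurrence in the window: #12 on 12 March 2012.
Occurrences #2 through #12: 11 in total.

11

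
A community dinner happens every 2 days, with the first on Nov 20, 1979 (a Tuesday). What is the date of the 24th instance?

The 24th occurrence is 23 intervals after the first: 23 × 2 = 46 days after Nov 20, 1979.
Nov has 30 days — 10 days to the end of Nov leaves 36.
Dec has 31 days (5 left).
5 days into Jan → Jan 5, 1980.

Jan 5, 1980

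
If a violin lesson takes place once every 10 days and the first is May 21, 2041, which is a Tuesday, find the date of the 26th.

The 26th occurrence is 25 intervals after the first: 25 × 10 = 250 days after May 21, 2041.
May has 31 days — 10 days to the end of May leaves 240.
Jun has 30 days (210 left).
Jul has 31 days (179 left).
Aug has 31 days (148 left).
Sep has 30 days (118 left).
Oct has 31 days (87 left).
Nov has 30 days (57 left).
Dec has 31 days (26 left).
26 days into Jan → Jan 26, 2042.

Jan 26, 2042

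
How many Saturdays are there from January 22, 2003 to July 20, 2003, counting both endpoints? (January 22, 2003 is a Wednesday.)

January 22, 2003 is a Wednesday; the first Saturday on or after it is January 25, 2003 (3 days later).
From January 25, 2003 to July 20, 2003: 6 + 28 + 31 + 30 + 31 + 30 + 20 = 176 days (rest of January, February, March, April, May, June, July).
176 ÷ 7 = 25 full weeks with remainder 1, so 25 more Saturdays after the first → 26.

26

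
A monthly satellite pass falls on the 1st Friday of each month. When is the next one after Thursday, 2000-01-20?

2000-02-04

January 2000 starts on a Saturday, so its 1st Friday is 2000-01-07 (6 days in).
That is not after 2000-01-20, so look at February 2000.
February 2000 starts on a Tuesday, so its 1st Friday is 2000-02-04 (3 days in).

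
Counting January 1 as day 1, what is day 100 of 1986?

January has 31 days (100 − 31 = 69 remain).
February has 28 days (69 − 28 = 41 remain).
March has 31 days (41 − 31 = 10 remain).
10 into April → April 10.

April 10, 1986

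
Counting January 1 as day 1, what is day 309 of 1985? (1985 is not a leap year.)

1985-11-05

January has 31 days (309 − 31 = 278 remain).
February has 28 days (278 − 28 = 250 remain).
March has 31 days (250 − 31 = 219 remain).
April has 30 days (219 − 30 = 189 remain).
May has 31 days (189 − 31 = 158 remain).
June has 30 days (158 − 30 = 128 remain).
July has 31 days (128 − 31 = 97 remain).
August has 31 days (97 − 31 = 66 remain).
September has 30 days (66 − 30 = 36 remain).
October has 31 days (36 − 31 = 5 remain).
5 into November → November 5.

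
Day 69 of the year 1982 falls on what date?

March 10, 1982

January has 31 days (69 − 31 = 38 remain).
February has 28 days (38 − 28 = 10 remain).
10 into March → March 10.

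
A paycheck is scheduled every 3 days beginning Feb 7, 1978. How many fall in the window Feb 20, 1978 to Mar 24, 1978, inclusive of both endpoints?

11

Occurrences land 3·i days after Feb 7, 1978 for i = 0, 1, 2, …
Feb 20, 1978 is 13 days after the start; 13 ÷ 3 = 4 remainder 1; since the remainder is 1, round up to i = 5. First occurrence in the window: #6 on Feb 22, 1978 (5×3 = 15 days in).
Mar 24, 1978 is 45 days after the start; 45 ÷ 3 = 15 remainder 0. Last occurrence in the window: #16 on Mar 24, 1978.
Occurrences #6 through #16: 11 in total.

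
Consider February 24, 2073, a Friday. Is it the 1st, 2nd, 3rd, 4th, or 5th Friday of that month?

4th

Day 24 falls in week ⌈24/7⌉ of the month.
Days 1–7 hold the 1st Friday, 8–14 the 2nd, 15–21 the 3rd, 22–28 the 4th, 29–31 the 5th.
24 is in the range for the 4th.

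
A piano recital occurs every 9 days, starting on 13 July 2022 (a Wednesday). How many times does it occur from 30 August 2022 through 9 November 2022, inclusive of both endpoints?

8

Occurrences land 9·i days after 13 July 2022 for i = 0, 1, 2, …
30 August 2022 is 48 days after the start; 48 ÷ 9 = 5 remainder 3; since the remainder is 3, round up to i = 6. First occurrence in the window: #7 on 5 September 2022 (6×9 = 54 days in).
9 November 2022 is 119 days after the start; 119 ÷ 9 = 13 remainder 2. Last occurrence in the window: #14 on 7 November 2022.
Occurrences #7 through #14: 8 in total.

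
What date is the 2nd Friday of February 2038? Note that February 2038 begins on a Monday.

February 2038 begins on a Monday, so the first Friday is February 5 (4 days later).
The 2nd Friday is 1 weeks later: 5 + 7 = 12.

2038-02-12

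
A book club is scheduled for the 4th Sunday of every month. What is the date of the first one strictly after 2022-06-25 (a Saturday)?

2022-06-26

June 2022 starts on a Wednesday; its first Sunday is the 5th, so the 4th Sunday is the 26th — 2022-06-26.
2022-06-26 is after 2022-06-25, so that is the next one.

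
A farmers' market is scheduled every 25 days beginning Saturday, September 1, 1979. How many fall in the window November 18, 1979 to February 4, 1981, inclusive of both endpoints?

17

Occurrences land 25·i days after September 1, 1979 for i = 0, 1, 2, …
November 18, 1979 is 78 days after the start; 78 ÷ 25 = 3 remainder 3; since the remainder is 3, round up to i = 4. First occurrence in the window: #5 on December 10, 1979 (4×25 = 100 days in).
February 4, 1981 is 522 days after the start; 522 ÷ 25 = 20 remainder 22. Last occurrence in the window: #21 on January 13, 1981.
Occurrences #5 through #21: 17 in total.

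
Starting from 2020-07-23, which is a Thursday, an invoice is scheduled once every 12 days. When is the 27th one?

The 27th occurrence is 26 intervals after the first: 26 × 12 = 312 days after 2020-07-23.
July has 31 days — 8 days to the end of July leaves 304.
August has 31 days (273 left).
September has 30 days (243 left).
October has 31 days (212 left).
November has 30 days (182 left).
December has 31 days (151 left).
January has 31 days (120 left).
February has 28 days (92 left).
March has 31 days (61 left).
April has 30 days (31 left).
31 days into May → 2021-05-31.

2021-05-31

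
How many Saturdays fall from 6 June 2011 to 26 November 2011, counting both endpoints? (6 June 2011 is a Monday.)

6 June 2011 is a Monday; the first Saturday on or after it is 11 June 2011 (5 days later).
From 11 June 2011 to 26 November 2011: 19 + 31 + 31 + 30 + 31 + 26 = 168 days (rest of June, July, August, September, October, November).
168 ÷ 7 = 24 full weeks with remainder 0, so 24 more Saturdays after the first → 25.

25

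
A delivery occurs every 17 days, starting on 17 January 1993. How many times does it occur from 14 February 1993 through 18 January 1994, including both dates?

20

Occurrences land 17·i days after 17 January 1993 for i = 0, 1, 2, …
14 February 1993 is 28 days after the start; 28 ÷ 17 = 1 remainder 11; since the remainder is 11, round up to i = 2. First occurrence in the window: #3 on 20 February 1993 (2×17 = 34 days in).
18 January 1994 is 366 days after the start; 366 ÷ 17 = 21 remainder 9. Last occurrence in the window: #22 on 9 January 1994.
Occurrences #3 through #22: 20 in total.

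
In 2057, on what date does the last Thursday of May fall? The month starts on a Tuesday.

May 2057 begins on a Tuesday, so the first Thursday is May 3 (2 days later).
May 2057 has 31 days. Adding weeks: 3, 10, 17, 24, 31 — the last one ≤ 31 is the 31st.

2057-05-31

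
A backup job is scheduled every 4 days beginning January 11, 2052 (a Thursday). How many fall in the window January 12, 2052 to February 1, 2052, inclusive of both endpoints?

Occurrences land 4·i days after January 11, 2052 for i = 0, 1, 2, …
January 12, 2052 is 1 day after the start; 1 ÷ 4 = 0 remainder 1; since the remainder is 1, round up to i = 1. First occurrence in the window: #2 on January 15, 2052 (1×4 = 4 days in).
February 1, 2052 is 21 days after the start; 21 ÷ 4 = 5 remainder 1. Last occurrence in the window: #6 on January 31, 2052.
Occurrences #2 through #6: 5 in total.

5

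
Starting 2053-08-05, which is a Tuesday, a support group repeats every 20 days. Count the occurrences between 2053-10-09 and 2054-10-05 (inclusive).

18

Occurrences land 20·i days after 2053-08-05 for i = 0, 1, 2, …
2053-10-09 is 65 days after the start; 65 ÷ 20 = 3 remainder 5; since the remainder is 5, round up to i = 4. First occurrence in the window: #5 on 2053-10-24 (4×20 = 80 days in).
2054-10-05 is 426 days after the start; 426 ÷ 20 = 21 remainder 6. Last occurrence in the window: #22 on 2054-09-29.
Occurrences #5 through #22: 18 in total.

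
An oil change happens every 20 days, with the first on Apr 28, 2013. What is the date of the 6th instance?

Aug 6, 2013

The 6th occurrence is 5 intervals after the first: 5 × 20 = 100 days after Apr 28, 2013.
Apr has 30 days — 2 days to the end of Apr leaves 98.
May has 31 days (67 left).
Jun has 30 days (37 left).
Jul has 31 days (6 left).
6 days into Aug → Aug 6, 2013.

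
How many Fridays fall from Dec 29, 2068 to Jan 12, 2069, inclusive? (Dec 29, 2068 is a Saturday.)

2

Dec 29, 2068 is a Saturday; the first Friday on or after it is Jan 4, 2069 (6 days later).
From Jan 4, 2069 to Jan 12, 2069 is 12 − 4 = 8 days.
8 ÷ 7 = 1 full weeks with remainder 1, so 1 more Fridays after the first → 2.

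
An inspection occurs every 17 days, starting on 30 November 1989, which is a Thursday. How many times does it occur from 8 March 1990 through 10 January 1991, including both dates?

Occurrences land 17·i days after 30 November 1989 for i = 0, 1, 2, …
8 March 1990 is 98 days after the start; 98 ÷ 17 = 5 remainder 13; since the remainder is 13, round up to i = 6. First occurrence in the window: #7 on 12 March 1990 (6×17 = 102 days in).
10 January 1991 is 406 days after the start; 406 ÷ 17 = 23 remainder 15. Last occurrence in the window: #24 on 26 December 1990.
Occurrences #7 through #24: 18 in total.

18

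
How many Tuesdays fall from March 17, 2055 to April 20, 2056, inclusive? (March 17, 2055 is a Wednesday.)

March 17, 2055 is a Wednesday; the first Tuesday on or after it is March 23, 2055 (6 days later).
From March 23, 2055 to April 20, 2056: 283 + 111 = 394 days (rest of 2055, to April 20, 2056 in 2056).
394 ÷ 7 = 56 full weeks with remainder 2, so 56 more Tuesdays after the first → 57.

57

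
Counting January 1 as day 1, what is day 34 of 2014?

Feb 3, 2014

Jan has 31 days (34 − 31 = 3 remain).
3 into Feb → Feb 3.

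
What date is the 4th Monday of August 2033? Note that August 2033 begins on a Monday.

2033-08-22

August 2033 begins on a Monday, so the first Monday is August 1.
The 4th Monday is 3 weeks later: 1 + 21 = 22.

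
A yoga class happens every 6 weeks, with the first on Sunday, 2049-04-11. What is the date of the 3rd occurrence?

The 3rd occurrence is 2 intervals after the first: 2 × 42 = 84 days after 2049-04-11.
April has 30 days — 19 days to the end of April leaves 65.
May has 31 days (34 left).
June has 30 days (4 left).
4 days into July → 2049-07-04.

2049-07-04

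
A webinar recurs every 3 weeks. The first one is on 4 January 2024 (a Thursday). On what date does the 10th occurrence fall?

The 10th occurrence is 9 intervals after the first: 9 × 21 = 189 days after 4 January 2024.
January has 31 days — 27 days to the end of January leaves 162.
February has 29 days (133 left).
March has 31 days (102 left).
April has 30 days (72 left).
May has 31 days (41 left).
June has 30 days (11 left).
11 days into July → 11 July 2024.

11 July 2024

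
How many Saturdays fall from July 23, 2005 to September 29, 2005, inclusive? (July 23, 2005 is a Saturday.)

July 23, 2005 is a Saturday; the first Saturday on or after it is July 23, 2005.
From July 23, 2005 to September 29, 2005: 8 + 31 + 29 = 68 days (rest of July, August, September).
68 ÷ 7 = 9 full weeks with remainder 5, so 9 more Saturdays after the first → 10.

10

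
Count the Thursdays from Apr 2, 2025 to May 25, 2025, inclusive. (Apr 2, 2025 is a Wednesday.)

Apr 2, 2025 is a Wednesday; the first Thursday on or after it is Apr 3, 2025 (1 day later).
From Apr 3, 2025 to May 25, 2025: 27 + 25 = 52 days (rest of Apr, May).
52 ÷ 7 = 7 full weeks with remainder 3, so 7 more Thursdays after the first → 8.

8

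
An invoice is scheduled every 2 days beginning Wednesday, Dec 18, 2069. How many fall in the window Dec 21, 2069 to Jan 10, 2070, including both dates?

10

Occurrences land 2·i days after Dec 18, 2069 for i = 0, 1, 2, …
Dec 21, 2069 is 3 days after the start; 3 ÷ 2 = 1 remainder 1; since the remainder is 1, round up to i = 2. First occurrence in the window: #3 on Dec 22, 2069 (2×2 = 4 days in).
Jan 10, 2070 is 23 days after the start; 23 ÷ 2 = 11 remainder 1. Last occurrence in the window: #12 on Jan 9, 2070.
Occurrences #3 through #12: 10 in total.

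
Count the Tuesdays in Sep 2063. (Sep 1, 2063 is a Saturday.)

4

Sep 1, 2063 is a Saturday; the first Tuesday on or after it is Sep 4, 2063 (3 days later).
From Sep 4, 2063 to Sep 30, 2063 is 30 − 4 = 26 days.
26 ÷ 7 = 3 full weeks with remainder 5, so 3 more Tuesdays after the first → 4.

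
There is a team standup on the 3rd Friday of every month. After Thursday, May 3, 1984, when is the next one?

May 18, 1984

May 1984 starts on a Tuesday; its first Friday is the 4th, so the 3rd Friday is the 18th — May 18, 1984.
May 18, 1984 is after May 3, 1984, so that is the next one.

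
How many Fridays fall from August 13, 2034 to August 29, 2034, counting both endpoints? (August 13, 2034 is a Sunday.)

2

August 13, 2034 is a Sunday; the first Friday on or after it is August 18, 2034 (5 days later).
From August 18, 2034 to August 29, 2034 is 29 − 18 = 11 days.
11 ÷ 7 = 1 full weeks with remainder 4, so 1 more Fridays after the first → 2.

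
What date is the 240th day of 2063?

January has 31 days (240 − 31 = 209 remain).
February has 28 days (209 − 28 = 181 remain).
March has 31 days (181 − 31 = 150 remain).
April has 30 days (150 − 30 = 120 remain).
May has 31 days (120 − 31 = 89 remain).
June has 30 days (89 − 30 = 59 remain).
July has 31 days (59 − 31 = 28 remain).
28 into August → August 28.

28 August 2063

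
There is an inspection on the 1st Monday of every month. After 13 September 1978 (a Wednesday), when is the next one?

2 October 1978

September 1978 starts on a Friday, so its 1st Monday is 4 September 1978 (3 days in).
That is not after 13 September 1978, so look at October 1978.
October 1978 starts on a Sunday, so its 1st Monday is 2 October 1978 (1 day in).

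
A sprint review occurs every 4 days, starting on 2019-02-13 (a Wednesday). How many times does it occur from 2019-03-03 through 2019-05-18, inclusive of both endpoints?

19

Occurrences land 4·i days after 2019-02-13 for i = 0, 1, 2, …
2019-03-03 is 18 days after the start; 18 ÷ 4 = 4 remainder 2; since the remainder is 2, round up to i = 5. First occurrence in the window: #6 on 2019-03-05 (5×4 = 20 days in).
2019-05-18 is 94 days after the start; 94 ÷ 4 = 23 remainder 2. Last occurrence in the window: #24 on 2019-05-16.
Occurrences #6 through #24: 19 in total.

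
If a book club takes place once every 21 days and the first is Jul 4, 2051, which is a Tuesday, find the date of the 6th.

Oct 17, 2051

The 6th occurrence is 5 intervals after the first: 5 × 21 = 105 days after Jul 4, 2051.
Jul has 31 days — 27 days to the end of Jul leaves 78.
Aug has 31 days (47 left).
Sep has 30 days (17 left).
17 days into Oct → Oct 17, 2051.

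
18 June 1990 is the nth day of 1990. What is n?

Days in months before June: 31 + 28 + 31 + 30 + 31 = 151.
Plus 18 days into June → day 169.

169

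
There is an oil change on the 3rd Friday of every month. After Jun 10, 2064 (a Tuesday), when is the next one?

Jun 20, 2064

Jun 2064 starts on a Sunday; its first Friday is the 6th, so the 3rd Friday is the 20th — Jun 20, 2064.
Jun 20, 2064 is after Jun 10, 2064, so that is the next one.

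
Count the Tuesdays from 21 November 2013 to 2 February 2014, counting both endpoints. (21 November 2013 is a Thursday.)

10

21 November 2013 is a Thursday; the first Tuesday on or after it is 26 November 2013 (5 days later).
From 26 November 2013 to 2 February 2014: 4 + 31 + 31 + 2 = 68 days (rest of November, December, January, February).
68 ÷ 7 = 9 full weeks with remainder 5, so 9 more Tuesdays after the first → 10.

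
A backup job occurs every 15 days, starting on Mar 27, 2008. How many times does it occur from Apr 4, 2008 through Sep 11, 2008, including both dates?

Occurrences land 15·i days after Mar 27, 2008 for i = 0, 1, 2, …
Apr 4, 2008 is 8 days after the start; 8 ÷ 15 = 0 remainder 8; since the remainder is 8, round up to i = 1. First occurrence in the window: #2 on Apr 11, 2008 (1×15 = 15 days in).
Sep 11, 2008 is 168 days after the start; 168 ÷ 15 = 11 remainder 3. Last occurrence in the window: #12 on Sep 8, 2008.
Occurrences #2 through #12: 11 in total.

11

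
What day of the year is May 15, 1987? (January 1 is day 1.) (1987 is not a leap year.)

135

Days in months before May: 31 + 28 + 31 + 30 = 120.
Plus 15 days into May → day 135.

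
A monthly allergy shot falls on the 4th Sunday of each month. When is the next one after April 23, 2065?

April 26, 2065

April 2065 starts on a Wednesday; its first Sunday is the 5th, so the 4th Sunday is the 26th — April 26, 2065.
April 26, 2065 is after April 23, 2065, so that is the next one.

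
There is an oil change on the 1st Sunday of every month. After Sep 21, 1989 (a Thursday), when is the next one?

Oct 1, 1989

Sep 1989 starts on a Friday, so its 1st Sunday is Sep 3, 1989 (2 days in).
That is not after Sep 21, 1989, so look at Oct 1989.
Oct 1989 starts on a Sunday, so its 1st Sunday is Oct 1, 1989.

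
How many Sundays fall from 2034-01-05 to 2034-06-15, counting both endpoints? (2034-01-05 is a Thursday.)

23

2034-01-05 is a Thursday; the first Sunday on or after it is 2034-01-08 (3 days later).
From 2034-01-08 to 2034-06-15: 23 + 28 + 31 + 30 + 31 + 15 = 158 days (rest of January, February, March, April, May, June).
158 ÷ 7 = 22 full weeks with remainder 4, so 22 more Sundays after the first → 23.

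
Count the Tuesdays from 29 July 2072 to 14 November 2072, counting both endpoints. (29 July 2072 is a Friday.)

15

29 July 2072 is a Friday; the first Tuesday on or after it is 2 August 2072 (4 days later).
From 2 August 2072 to 14 November 2072: 29 + 30 + 31 + 14 = 104 days (rest of August, September, October, November).
104 ÷ 7 = 14 full weeks with remainder 6, so 14 more Tuesdays after the first → 15.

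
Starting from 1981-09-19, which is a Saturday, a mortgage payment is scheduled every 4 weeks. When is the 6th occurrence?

1982-02-06

The 6th occurrence is 5 intervals after the first: 5 × 28 = 140 days after 1981-09-19.
September has 30 days — 11 days to the end of September leaves 129.
October has 31 days (98 left).
November has 30 days (68 left).
December has 31 days (37 left).
January has 31 days (6 left).
6 days into February → 1982-02-06.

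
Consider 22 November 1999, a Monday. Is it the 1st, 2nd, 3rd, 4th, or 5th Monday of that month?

4th

Day 22 falls in week ⌈22/7⌉ of the month.
Days 1–7 hold the 1st Monday, 8–14 the 2nd, 15–21 the 3rd, 22–28 the 4th, 29–31 the 5th.
22 is in the range for the 4th.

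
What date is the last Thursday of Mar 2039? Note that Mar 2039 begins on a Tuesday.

Mar 2039 begins on a Tuesday, so the first Thursday is Mar 3 (2 days later).
Mar 2039 has 31 days. Adding weeks: 3, 10, 17, 24, 31 — the last one ≤ 31 is the 31st.

Mar 31, 2039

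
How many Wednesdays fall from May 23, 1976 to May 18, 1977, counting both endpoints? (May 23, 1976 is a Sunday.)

52

May 23, 1976 is a Sunday; the first Wednesday on or after it is May 26, 1976 (3 days later).
From May 26, 1976 to May 18, 1977: 219 + 138 = 357 days (rest of 1976, to May 18, 1977 in 1977).
357 ÷ 7 = 51 full weeks with remainder 0, so 51 more Wednesdays after the first → 52.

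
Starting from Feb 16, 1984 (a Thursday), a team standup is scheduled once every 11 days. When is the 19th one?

The 19th occurrence is 18 intervals after the first: 18 × 11 = 198 days after Feb 16, 1984.
Feb has 29 days — 13 days to the end of Feb leaves 185.
Mar has 31 days (154 left).
Apr has 30 days (124 left).
May has 31 days (93 left).
Jun has 30 days (63 left).
Jul has 31 days (32 left).
Aug has 31 days (1 left).
1 day into Sep → Sep 1, 1984.

Sep 1, 1984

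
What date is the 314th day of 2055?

January has 31 days (314 − 31 = 283 remain).
February has 28 days (283 − 28 = 255 remain).
March has 31 days (255 − 31 = 224 remain).
April has 30 days (224 − 30 = 194 remain).
May has 31 days (194 − 31 = 163 remain).
June has 30 days (163 − 30 = 133 remain).
July has 31 days (133 − 31 = 102 remain).
August has 31 days (102 − 31 = 71 remain).
September has 30 days (71 − 30 = 41 remain).
October has 31 days (41 − 31 = 10 remain).
10 into November → November 10.

November 10, 2055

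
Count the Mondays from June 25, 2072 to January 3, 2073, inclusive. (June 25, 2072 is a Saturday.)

28

June 25, 2072 is a Saturday; the first Monday on or after it is June 27, 2072 (2 days later).
From June 27, 2072 to January 3, 2073: 3 + 31 + 31 + 30 + 31 + 30 + 31 + 3 = 190 days (rest of June, July, August, September, October, November, December, January).
190 ÷ 7 = 27 full weeks with remainder 1, so 27 more Mondays after the first → 28.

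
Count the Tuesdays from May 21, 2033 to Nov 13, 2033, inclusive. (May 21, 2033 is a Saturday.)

May 21, 2033 is a Saturday; the first Tuesday on or after it is May 24, 2033 (3 days later).
From May 24, 2033 to Nov 13, 2033: 7 + 30 + 31 + 31 + 30 + 31 + 13 = 173 days (rest of May, Jun, Jul, Aug, Sep, Oct, Nov).
173 ÷ 7 = 24 full weeks with remainder 5, so 24 more Tuesdays after the first → 25.

25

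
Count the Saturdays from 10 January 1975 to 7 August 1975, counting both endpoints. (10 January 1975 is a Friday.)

10 January 1975 is a Friday; the first Saturday on or after it is 11 January 1975 (1 day later).
From 11 January 1975 to 7 August 1975: 20 + 28 + 31 + 30 + 31 + 30 + 31 + 7 = 208 days (rest of January, February, March, April, May, June, July, August).
208 ÷ 7 = 29 full weeks with remainder 5, so 29 more Saturdays after the first → 30.

30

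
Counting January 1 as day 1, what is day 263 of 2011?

September 20, 2011

January has 31 days (263 − 31 = 232 remain).
February has 28 days (232 − 28 = 204 remain).
March has 31 days (204 − 31 = 173 remain).
April has 30 days (173 − 30 = 143 remain).
May has 31 days (143 − 31 = 112 remain).
June has 30 days (112 − 30 = 82 remain).
July has 31 days (82 − 31 = 51 remain).
August has 31 days (51 − 31 = 20 remain).
20 into September → September 20.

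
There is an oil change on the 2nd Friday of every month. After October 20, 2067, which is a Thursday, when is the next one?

October 2067 starts on a Saturday; its first Friday is the 7th, so the 2nd Friday is the 14th — October 14, 2067.
That is not after October 20, 2067, so look at November 2067.
November 2067 starts on a Tuesday; its first Friday is the 4th, so the 2nd Friday is the 11th — November 11, 2067.

November 11, 2067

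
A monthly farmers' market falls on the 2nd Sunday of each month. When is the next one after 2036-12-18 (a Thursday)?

2037-01-11

December 2036 starts on a Monday; its first Sunday is the 7th, so the 2nd Sunday is the 14th — 2036-12-14.
That is not after 2036-12-18, so look at January 2037.
January 2037 starts on a Thursday; its first Sunday is the 4th, so the 2nd Sunday is the 11th — 2037-01-11.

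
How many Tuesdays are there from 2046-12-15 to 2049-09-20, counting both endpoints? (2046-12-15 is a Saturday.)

2046-12-15 is a Saturday; the first Tuesday on or after it is 2046-12-18 (3 days later).
From 2046-12-18 to 2049-09-20: 13 + 365 + 366 + 263 = 1007 days (rest of 2046, 2047, 2048, to 2049-09-20 in 2049).
1007 ÷ 7 = 143 full weeks with remainder 6, so 143 more Tuesdays after the first → 144.

144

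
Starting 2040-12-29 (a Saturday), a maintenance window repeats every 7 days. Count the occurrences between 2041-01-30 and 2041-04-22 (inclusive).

Occurrences land 7·i days after 2040-12-29 for i = 0, 1, 2, …
2041-01-30 is 32 days after the start; 32 ÷ 7 = 4 remainder 4; since the remainder is 4, round up to i = 5. First occurrence in the window: #6 on 2041-02-02 (5×7 = 35 days in).
2041-04-22 is 114 days after the start; 114 ÷ 7 = 16 remainder 2. Last occurrence in the window: #17 on 2041-04-20.
Occurrences #6 through #17: 12 in total.

12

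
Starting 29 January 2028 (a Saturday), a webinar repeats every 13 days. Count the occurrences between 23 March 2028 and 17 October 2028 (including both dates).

16

Occurrences land 13·i days after 29 January 2028 for i = 0, 1, 2, …
23 March 2028 is 54 days after the start; 54 ÷ 13 = 4 remainder 2; since the remainder is 2, round up to i = 5. First occurrence in the window: #6 on 3 April 2028 (5×13 = 65 days in).
17 October 2028 is 262 days after the start; 262 ÷ 13 = 20 remainder 2. Last occurrence in the window: #21 on 15 October 2028.
Occurrences #6 through #21: 16 in total.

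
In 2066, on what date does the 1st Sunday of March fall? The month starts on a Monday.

March 2066 begins on a Monday, so the first Sunday is March 7 (6 days later).

March 7, 2066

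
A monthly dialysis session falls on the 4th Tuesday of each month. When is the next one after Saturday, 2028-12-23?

2028-12-26

December 2028 starts on a Friday; its first Tuesday is the 5th, so the 4th Tuesday is the 26th — 2028-12-26.
2028-12-26 is after 2028-12-23, so that is the next one.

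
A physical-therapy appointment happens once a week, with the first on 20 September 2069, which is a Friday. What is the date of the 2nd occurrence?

The 2nd occurrence is 1 interval after the first: 1 × 7 = 7 days after 20 September 2069.
7 days later is 27 September 2069.

27 September 2069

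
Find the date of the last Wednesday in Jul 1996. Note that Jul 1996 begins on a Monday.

Jul 31, 1996

Jul 1996 begins on a Monday, so the first Wednesday is Jul 3 (2 days later).
Jul 1996 has 31 days. Adding weeks: 3, 10, 17, 24, 31 — the last one ≤ 31 is the 31st.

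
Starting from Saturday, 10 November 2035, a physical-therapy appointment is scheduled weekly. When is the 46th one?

20 September 2036

The 46th occurrence is 45 intervals after the first: 45 × 7 = 315 days after 10 November 2035.
November has 30 days — 20 days to the end of November leaves 295.
December has 31 days (264 left).
January has 31 days (233 left).
February has 29 days (204 left).
March has 31 days (173 left).
April has 30 days (143 left).
May has 31 days (112 left).
June has 30 days (82 left).
July has 31 days (51 left).
August has 31 days (20 left).
20 days into September → 20 September 2036.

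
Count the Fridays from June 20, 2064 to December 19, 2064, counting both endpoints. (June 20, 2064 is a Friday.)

27

June 20, 2064 is a Friday; the first Friday on or after it is June 20, 2064.
From June 20, 2064 to December 19, 2064: 10 + 31 + 31 + 30 + 31 + 30 + 19 = 182 days (rest of June, July, August, September, October, November, December).
182 ÷ 7 = 26 full weeks with remainder 0, so 26 more Fridays after the first → 27.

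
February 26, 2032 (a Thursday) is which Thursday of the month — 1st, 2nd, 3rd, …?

4th

Day 26 falls in week ⌈26/7⌉ of the month.
Days 1–7 hold the 1st Thursday, 8–14 the 2nd, 15–21 the 3rd, 22–28 the 4th, 29–31 the 5th.
26 is in the range for the 4th.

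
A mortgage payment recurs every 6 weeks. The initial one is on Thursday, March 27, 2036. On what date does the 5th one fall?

September 11, 2036

The 5th occurrence is 4 intervals after the first: 4 × 42 = 168 days after March 27, 2036.
March has 31 days — 4 days to the end of March leaves 164.
April has 30 days (134 left).
May has 31 days (103 left).
June has 30 days (73 left).
July has 31 days (42 left).
August has 31 days (11 left).
11 days into September → September 11, 2036.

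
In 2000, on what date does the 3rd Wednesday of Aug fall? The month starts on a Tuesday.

Aug 2000 begins on a Tuesday, so the first Wednesday is Aug 2 (1 day later).
The 3rd Wednesday is 2 weeks later: 2 + 14 = 16.

Aug 16, 2000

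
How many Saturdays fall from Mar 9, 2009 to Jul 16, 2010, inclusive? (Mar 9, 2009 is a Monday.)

Mar 9, 2009 is a Monday; the first Saturday on or after it is Mar 14, 2009 (5 days later).
From Mar 14, 2009 to Jul 16, 2010: 292 + 197 = 489 days (rest of 2009, to Jul 16, 2010 in 2010).
489 ÷ 7 = 69 full weeks with remainder 6, so 69 more Saturdays after the first → 70.

70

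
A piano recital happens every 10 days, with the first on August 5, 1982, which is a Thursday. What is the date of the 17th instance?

The 17th occurrence is 16 intervals after the first: 16 × 10 = 160 days after August 5, 1982.
August has 31 days — 26 days to the end of August leaves 134.
September has 30 days (104 left).
October has 31 days (73 left).
November has 30 days (43 left).
December has 31 days (12 left).
12 days into January → January 12, 1983.

January 12, 1983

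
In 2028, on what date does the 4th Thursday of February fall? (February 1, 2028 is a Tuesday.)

February 2028 begins on a Tuesday, so the first Thursday is February 3 (2 days later).
The 4th Thursday is 3 weeks later: 3 + 21 = 24.

February 24, 2028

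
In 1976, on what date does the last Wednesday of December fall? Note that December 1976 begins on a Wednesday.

December 1976 begins on a Wednesday, so the first Wednesday is December 1.
December 1976 has 31 days. Adding weeks: 1, 8, 15, 22, 29 — the last one ≤ 31 is the 29th.

1976-12-29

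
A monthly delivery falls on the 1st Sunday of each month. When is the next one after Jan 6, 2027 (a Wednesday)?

Jan 2027 starts on a Friday, so its 1st Sunday is Jan 3, 2027 (2 days in).
That is not after Jan 6, 2027, so look at Feb 2027.
Feb 2027 starts on a Monday, so its 1st Sunday is Feb 7, 2027 (6 days in).

Feb 7, 2027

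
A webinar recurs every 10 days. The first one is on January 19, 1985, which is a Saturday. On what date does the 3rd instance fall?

The 3rd occurrence is 2 intervals after the first: 2 × 10 = 20 days after January 19, 1985.
January has 31 days — 12 days to the end of January leaves 8.
8 days into February → February 8, 1985.

February 8, 1985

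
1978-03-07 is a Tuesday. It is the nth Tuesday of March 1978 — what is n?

Day 7 falls in week ⌈7/7⌉ of the month.
Days 1–7 hold the 1st Tuesday, 8–14 the 2nd, 15–21 the 3rd, 22–28 the 4th, 29–31 the 5th.
7 is in the range for the 1st.

1st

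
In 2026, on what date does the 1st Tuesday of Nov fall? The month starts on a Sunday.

Nov 3, 2026

Nov 2026 begins on a Sunday, so the first Tuesday is Nov 3 (2 days later).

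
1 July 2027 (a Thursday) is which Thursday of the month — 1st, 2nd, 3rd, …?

Day 1 falls in week ⌈1/7⌉ of the month.
Days 1–7 hold the 1st Thursday, 8–14 the 2nd, 15–21 the 3rd, 22–28 the 4th, 29–31 the 5th.
1 is in the range for the 1st.

1st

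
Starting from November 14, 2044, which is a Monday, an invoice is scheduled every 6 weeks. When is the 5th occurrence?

The 5th occurrence is 4 intervals after the first: 4 × 42 = 168 days after November 14, 2044.
November has 30 days — 16 days to the end of November leaves 152.
December has 31 days (121 left).
January has 31 days (90 left).
February has 28 days (62 left).
March has 31 days (31 left).
April has 30 days (1 left).
1 day into May → May 1, 2045.

May 1, 2045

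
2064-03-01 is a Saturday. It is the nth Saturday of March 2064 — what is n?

1st

Day 1 falls in week ⌈1/7⌉ of the month.
Days 1–7 hold the 1st Saturday, 8–14 the 2nd, 15–21 the 3rd, 22–28 the 4th, 29–31 the 5th.
1 is in the range for the 1st.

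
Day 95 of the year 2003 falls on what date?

Apr 5, 2003

Jan has 31 days (95 − 31 = 64 remain).
Feb has 28 days (64 − 28 = 36 remain).
Mar has 31 days (36 − 31 = 5 remain).
5 into Apr → Apr 5.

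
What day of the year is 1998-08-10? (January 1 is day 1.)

222

Days in months before August: 31 + 28 + 31 + 30 + 31 + 30 + 31 = 212.
Plus 10 days into August → day 222.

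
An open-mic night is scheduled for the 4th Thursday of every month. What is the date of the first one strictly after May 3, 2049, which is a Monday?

May 27, 2049

May 2049 starts on a Saturday; its first Thursday is the 6th, so the 4th Thursday is the 27th — May 27, 2049.
May 27, 2049 is after May 3, 2049, so that is the next one.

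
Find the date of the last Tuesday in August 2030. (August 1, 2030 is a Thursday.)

August 2030 begins on a Thursday, so the first Tuesday is August 6 (5 days later).
August 2030 has 31 days. Adding weeks: 6, 13, 20, 27 — the last one ≤ 31 is the 27th.

27 August 2030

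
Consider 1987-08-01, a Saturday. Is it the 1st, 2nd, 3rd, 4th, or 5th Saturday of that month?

Day 1 falls in week ⌈1/7⌉ of the month.
Days 1–7 hold the 1st Saturday, 8–14 the 2nd, 15–21 the 3rd, 22–28 the 4th, 29–31 the 5th.
1 is in the range for the 1st.

1st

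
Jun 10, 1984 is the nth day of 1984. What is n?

Days in months before Jun: 31 + 29 + 31 + 30 + 31 = 152.
Plus 10 days into Jun → day 162.

162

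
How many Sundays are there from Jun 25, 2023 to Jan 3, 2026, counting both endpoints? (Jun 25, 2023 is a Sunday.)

Jun 25, 2023 is a Sunday; the first Sunday on or after it is Jun 25, 2023.
From Jun 25, 2023 to Jan 3, 2026: 189 + 366 + 365 + 3 = 923 days (rest of 2023, 2024, 2025, to Jan 3, 2026 in 2026).
923 ÷ 7 = 131 full weeks with remainder 6, so 131 more Sundays after the first → 132.

132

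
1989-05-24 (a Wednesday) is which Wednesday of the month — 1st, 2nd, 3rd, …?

4th

Day 24 falls in week ⌈24/7⌉ of the month.
Days 1–7 hold the 1st Wednesday, 8–14 the 2nd, 15–21 the 3rd, 22–28 the 4th, 29–31 the 5th.
24 is in the range for the 4th.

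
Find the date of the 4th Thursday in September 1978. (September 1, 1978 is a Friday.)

1978-09-28

September 1978 begins on a Friday, so the first Thursday is September 7 (6 days later).
The 4th Thursday is 3 weeks later: 7 + 21 = 28.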